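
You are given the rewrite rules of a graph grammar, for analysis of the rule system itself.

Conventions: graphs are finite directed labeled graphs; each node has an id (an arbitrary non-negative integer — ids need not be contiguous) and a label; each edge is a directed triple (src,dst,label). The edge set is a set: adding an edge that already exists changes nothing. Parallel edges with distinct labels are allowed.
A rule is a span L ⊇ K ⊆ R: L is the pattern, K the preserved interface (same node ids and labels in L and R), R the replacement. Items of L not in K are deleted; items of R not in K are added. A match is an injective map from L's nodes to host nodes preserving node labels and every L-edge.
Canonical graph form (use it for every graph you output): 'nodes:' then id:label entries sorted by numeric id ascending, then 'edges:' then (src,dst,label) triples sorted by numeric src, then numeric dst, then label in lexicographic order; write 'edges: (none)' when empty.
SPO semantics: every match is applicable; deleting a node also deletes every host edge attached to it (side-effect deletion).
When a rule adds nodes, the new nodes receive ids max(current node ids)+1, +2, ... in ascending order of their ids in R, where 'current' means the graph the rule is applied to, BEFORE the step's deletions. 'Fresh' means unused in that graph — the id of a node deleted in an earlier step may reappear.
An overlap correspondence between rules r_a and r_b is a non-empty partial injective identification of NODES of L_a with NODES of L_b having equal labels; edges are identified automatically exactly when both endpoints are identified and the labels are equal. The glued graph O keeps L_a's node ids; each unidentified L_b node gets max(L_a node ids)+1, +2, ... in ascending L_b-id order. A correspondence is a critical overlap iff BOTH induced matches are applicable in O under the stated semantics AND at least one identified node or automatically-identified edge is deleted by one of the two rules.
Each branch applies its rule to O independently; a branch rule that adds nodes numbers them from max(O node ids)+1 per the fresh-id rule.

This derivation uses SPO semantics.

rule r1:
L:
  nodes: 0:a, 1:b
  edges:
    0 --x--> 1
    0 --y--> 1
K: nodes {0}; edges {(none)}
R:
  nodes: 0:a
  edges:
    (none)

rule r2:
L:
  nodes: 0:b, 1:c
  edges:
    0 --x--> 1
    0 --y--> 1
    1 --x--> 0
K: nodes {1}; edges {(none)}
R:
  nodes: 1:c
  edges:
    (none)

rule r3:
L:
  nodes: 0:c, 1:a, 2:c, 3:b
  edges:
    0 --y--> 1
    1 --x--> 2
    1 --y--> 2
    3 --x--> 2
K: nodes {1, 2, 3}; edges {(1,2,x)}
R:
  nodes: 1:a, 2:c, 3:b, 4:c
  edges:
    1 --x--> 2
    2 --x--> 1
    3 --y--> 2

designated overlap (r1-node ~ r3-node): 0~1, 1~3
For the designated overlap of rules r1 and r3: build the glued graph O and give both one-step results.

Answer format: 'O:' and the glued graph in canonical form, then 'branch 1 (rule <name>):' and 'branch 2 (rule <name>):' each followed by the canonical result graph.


O:
nodes: 0:a, 1:b, 2:c, 3:c
edges: (0,1,x); (0,1,y); (0,3,x); (0,3,y); (1,3,x); (2,0,y)
branch 1 (rule r1):
nodes: 0:a, 2:c, 3:c
edges: (0,3,x); (0,3,y); (2,0,y)
branch 2 (rule r3):
nodes: 0:a, 1:b, 3:c, 4:c
edges: (0,1,x); (0,1,y); (0,3,x); (1,3,y); (3,0,x)


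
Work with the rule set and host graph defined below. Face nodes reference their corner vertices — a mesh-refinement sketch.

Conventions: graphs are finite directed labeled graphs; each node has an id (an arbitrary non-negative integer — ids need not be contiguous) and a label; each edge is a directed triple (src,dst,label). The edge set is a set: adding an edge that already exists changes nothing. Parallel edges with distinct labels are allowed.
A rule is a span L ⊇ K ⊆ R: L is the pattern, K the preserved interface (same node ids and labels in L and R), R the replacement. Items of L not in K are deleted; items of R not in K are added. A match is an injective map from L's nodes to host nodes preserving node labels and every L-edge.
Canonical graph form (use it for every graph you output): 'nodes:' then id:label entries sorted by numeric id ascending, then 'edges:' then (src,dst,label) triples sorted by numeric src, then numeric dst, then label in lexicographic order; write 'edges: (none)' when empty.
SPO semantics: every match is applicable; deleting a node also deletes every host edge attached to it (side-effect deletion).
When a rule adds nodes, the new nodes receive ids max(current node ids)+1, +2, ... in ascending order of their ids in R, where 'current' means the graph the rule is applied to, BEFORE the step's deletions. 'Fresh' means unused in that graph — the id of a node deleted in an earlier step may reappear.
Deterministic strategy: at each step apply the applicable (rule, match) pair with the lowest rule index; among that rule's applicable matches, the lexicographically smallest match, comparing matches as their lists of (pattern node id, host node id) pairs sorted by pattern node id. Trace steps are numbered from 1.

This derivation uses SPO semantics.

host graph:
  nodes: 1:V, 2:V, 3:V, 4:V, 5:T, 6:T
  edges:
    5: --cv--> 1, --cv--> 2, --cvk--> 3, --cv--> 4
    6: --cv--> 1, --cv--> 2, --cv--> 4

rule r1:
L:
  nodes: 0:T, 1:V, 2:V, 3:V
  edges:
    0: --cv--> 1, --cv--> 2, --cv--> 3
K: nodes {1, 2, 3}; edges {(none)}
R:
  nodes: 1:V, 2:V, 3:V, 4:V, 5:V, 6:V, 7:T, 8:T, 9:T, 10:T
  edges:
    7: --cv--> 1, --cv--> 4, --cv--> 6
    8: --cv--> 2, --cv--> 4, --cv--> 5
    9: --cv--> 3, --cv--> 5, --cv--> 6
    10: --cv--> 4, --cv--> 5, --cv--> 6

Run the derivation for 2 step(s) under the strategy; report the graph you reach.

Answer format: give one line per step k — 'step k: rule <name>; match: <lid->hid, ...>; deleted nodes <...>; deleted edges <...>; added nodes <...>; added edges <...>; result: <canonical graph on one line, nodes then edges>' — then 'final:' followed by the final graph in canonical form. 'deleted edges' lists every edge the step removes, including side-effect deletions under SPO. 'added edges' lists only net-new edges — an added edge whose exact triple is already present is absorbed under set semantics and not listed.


step 1: rule r1; match: 0->5, 1->1, 2->2, 3->4; deleted nodes 5; deleted edges (5,1,cv); (5,2,cv); (5,3,cvk); (5,4,cv); added nodes 7, 8, 9, 10, 11, 12, 13; added edges (10,1,cv); (10,7,cv); (10,9,cv); (11,2,cv); (11,7,cv); (11,8,cv); (12,4,cv); (12,8,cv); (12,9,cv); (13,7,cv); (13,8,cv); (13,9,cv); result: nodes: 1:V, 2:V, 3:V, 4:V, 6:T, 7:V, 8:V, 9:V, 10:T, 11:T, 12:T, 13:T edges: (6,1,cv); (6,2,cv); (6,4,cv); (10,1,cv); (10,7,cv); (10,9,cv); (11,2,cv); (11,7,cv); (11,8,cv); (12,4,cv); (12,8,cv); (12,9,cv); (13,7,cv); (13,8,cv); (13,9,cv)
step 2: rule r1; match: 0->6, 1->1, 2->2, 3->4; deleted nodes 6; deleted edges (6,1,cv); (6,2,cv); (6,4,cv); added nodes 14, 15, 16, 17, 18, 19, 20; added edges (17,1,cv); (17,14,cv); (17,16,cv); (18,2,cv); (18,14,cv); (18,15,cv); (19,4,cv); (19,15,cv); (19,16,cv); (20,14,cv); (20,15,cv); (20,16,cv); result: nodes: 1:V, 2:V, 3:V, 4:V, 7:V, 8:V, 9:V, 10:T, 11:T, 12:T, 13:T, 14:V, 15:V, 16:V, 17:T, 18:T, 19:T, 20:T edges: (10,1,cv); (10,7,cv); (10,9,cv); (11,2,cv); (11,7,cv); (11,8,cv); (12,4,cv); (12,8,cv); (12,9,cv); (13,7,cv); (13,8,cv); (13,9,cv); (17,1,cv); (17,14,cv); (17,16,cv); (18,2,cv); (18,14,cv); (18,15,cv); (19,4,cv); (19,15,cv); (19,16,cv); (20,14,cv); (20,15,cv); (20,16,cv)
final:
nodes: 1:V, 2:V, 3:V, 4:V, 7:V, 8:V, 9:V, 10:T, 11:T, 12:T, 13:T, 14:V, 15:V, 16:V, 17:T, 18:T, 19:T, 20:T
edges: (10,1,cv); (10,7,cv); (10,9,cv); (11,2,cv); (11,7,cv); (11,8,cv); (12,4,cv); (12,8,cv); (12,9,cv); (13,7,cv); (13,8,cv); (13,9,cv); (17,1,cv); (17,14,cv); (17,16,cv); (18,2,cv); (18,14,cv); (18,15,cv); (19,4,cv); (19,15,cv); (19,16,cv); (20,14,cv); (20,15,cv); (20,16,cv)


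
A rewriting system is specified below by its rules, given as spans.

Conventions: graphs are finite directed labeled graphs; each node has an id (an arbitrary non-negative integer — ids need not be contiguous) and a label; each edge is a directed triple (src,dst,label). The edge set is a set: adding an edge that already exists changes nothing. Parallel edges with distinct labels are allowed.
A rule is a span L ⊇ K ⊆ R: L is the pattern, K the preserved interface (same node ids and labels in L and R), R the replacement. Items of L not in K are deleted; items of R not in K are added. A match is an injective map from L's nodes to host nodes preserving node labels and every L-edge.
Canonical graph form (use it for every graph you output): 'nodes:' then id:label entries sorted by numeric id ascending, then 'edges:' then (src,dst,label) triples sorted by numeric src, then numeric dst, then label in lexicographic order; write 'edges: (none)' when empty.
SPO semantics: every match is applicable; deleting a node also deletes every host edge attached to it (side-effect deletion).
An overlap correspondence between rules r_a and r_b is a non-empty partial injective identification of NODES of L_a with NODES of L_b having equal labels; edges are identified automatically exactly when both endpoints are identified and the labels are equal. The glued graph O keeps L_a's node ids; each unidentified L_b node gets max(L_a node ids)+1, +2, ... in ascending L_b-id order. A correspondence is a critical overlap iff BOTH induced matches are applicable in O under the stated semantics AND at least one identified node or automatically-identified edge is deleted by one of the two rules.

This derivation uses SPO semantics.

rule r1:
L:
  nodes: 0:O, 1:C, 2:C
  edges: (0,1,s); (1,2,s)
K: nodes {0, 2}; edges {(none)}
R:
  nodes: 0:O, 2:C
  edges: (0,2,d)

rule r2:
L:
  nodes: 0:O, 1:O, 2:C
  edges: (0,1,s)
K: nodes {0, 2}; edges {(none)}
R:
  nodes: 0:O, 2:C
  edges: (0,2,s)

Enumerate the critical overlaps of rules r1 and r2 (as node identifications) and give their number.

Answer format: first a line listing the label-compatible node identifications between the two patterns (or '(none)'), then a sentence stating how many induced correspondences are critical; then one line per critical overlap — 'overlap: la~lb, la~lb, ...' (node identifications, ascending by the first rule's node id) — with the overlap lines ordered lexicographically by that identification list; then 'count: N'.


label-compatible node identifications between L(r1) and L(r2): 0~0, 0~1, 1~2, 2~2
5 of the induced correspondences are critical overlaps of r1 and r2.
overlap: 0~0, 1~2
overlap: 0~1
overlap: 0~1, 1~2
overlap: 0~1, 2~2
overlap: 1~2
count: 5


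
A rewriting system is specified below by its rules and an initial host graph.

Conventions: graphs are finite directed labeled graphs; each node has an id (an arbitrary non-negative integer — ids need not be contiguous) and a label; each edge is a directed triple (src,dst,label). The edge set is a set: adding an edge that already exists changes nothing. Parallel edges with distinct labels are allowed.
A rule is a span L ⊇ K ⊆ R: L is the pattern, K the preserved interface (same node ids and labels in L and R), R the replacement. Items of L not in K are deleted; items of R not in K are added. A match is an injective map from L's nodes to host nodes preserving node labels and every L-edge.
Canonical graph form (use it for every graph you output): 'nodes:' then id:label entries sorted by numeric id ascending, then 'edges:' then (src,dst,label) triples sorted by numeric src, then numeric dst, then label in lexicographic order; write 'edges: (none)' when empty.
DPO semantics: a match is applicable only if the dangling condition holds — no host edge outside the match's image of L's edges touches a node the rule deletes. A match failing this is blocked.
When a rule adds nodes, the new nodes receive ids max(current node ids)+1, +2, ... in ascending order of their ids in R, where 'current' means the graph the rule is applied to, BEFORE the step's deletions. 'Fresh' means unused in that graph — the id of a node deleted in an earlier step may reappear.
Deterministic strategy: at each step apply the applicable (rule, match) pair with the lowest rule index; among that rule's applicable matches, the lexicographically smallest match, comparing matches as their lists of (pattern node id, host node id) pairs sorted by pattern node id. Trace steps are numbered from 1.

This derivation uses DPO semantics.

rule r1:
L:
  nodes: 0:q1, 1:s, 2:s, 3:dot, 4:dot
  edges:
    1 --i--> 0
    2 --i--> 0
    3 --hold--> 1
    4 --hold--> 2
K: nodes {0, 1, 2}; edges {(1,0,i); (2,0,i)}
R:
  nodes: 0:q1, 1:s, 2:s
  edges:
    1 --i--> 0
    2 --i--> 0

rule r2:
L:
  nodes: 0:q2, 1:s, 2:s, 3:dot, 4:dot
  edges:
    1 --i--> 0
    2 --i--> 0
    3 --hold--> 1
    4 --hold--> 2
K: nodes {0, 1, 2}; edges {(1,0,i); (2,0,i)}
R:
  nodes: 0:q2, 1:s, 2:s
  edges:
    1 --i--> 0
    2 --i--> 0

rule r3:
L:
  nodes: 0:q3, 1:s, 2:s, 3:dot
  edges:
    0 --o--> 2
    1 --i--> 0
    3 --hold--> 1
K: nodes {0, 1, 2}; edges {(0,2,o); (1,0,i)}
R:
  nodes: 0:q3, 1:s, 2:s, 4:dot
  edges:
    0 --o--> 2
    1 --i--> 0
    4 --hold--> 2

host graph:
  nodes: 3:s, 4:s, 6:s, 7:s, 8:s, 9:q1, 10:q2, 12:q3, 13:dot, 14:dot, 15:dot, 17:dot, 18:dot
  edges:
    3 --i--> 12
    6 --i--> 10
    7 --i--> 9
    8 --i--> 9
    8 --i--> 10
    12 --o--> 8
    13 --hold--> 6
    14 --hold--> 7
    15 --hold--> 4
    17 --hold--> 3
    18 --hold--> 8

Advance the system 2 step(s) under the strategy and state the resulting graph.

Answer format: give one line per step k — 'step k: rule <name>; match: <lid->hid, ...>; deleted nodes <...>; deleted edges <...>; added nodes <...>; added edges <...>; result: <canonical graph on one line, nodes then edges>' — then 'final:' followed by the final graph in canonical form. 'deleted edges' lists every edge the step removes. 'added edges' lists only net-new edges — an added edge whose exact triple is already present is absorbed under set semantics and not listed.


step 1: rule r1; match: 0->9, 1->7, 2->8, 3->14, 4->18; deleted nodes 14, 18; deleted edges (14,7,hold); (18,8,hold); added nodes (none); added edges (none); result: nodes: 3:s, 4:s, 6:s, 7:s, 8:s, 9:q1, 10:q2, 12:q3, 13:dot, 15:dot, 17:dot edges: (3,12,i); (6,10,i); (7,9,i); (8,9,i); (8,10,i); (12,8,o); (13,6,hold); (15,4,hold); (17,3,hold)
step 2: rule r3; match: 0->12, 1->3, 2->8, 3->17; deleted nodes 17; deleted edges (17,3,hold); added nodes 18; added edges (18,8,hold); result: nodes: 3:s, 4:s, 6:s, 7:s, 8:s, 9:q1, 10:q2, 12:q3, 13:dot, 15:dot, 18:dot edges: (3,12,i); (6,10,i); (7,9,i); (8,9,i); (8,10,i); (12,8,o); (13,6,hold); (15,4,hold); (18,8,hold)
final:
nodes: 3:s, 4:s, 6:s, 7:s, 8:s, 9:q1, 10:q2, 12:q3, 13:dot, 15:dot, 18:dot
edges: (3,12,i); (6,10,i); (7,9,i); (8,9,i); (8,10,i); (12,8,o); (13,6,hold); (15,4,hold); (18,8,hold)


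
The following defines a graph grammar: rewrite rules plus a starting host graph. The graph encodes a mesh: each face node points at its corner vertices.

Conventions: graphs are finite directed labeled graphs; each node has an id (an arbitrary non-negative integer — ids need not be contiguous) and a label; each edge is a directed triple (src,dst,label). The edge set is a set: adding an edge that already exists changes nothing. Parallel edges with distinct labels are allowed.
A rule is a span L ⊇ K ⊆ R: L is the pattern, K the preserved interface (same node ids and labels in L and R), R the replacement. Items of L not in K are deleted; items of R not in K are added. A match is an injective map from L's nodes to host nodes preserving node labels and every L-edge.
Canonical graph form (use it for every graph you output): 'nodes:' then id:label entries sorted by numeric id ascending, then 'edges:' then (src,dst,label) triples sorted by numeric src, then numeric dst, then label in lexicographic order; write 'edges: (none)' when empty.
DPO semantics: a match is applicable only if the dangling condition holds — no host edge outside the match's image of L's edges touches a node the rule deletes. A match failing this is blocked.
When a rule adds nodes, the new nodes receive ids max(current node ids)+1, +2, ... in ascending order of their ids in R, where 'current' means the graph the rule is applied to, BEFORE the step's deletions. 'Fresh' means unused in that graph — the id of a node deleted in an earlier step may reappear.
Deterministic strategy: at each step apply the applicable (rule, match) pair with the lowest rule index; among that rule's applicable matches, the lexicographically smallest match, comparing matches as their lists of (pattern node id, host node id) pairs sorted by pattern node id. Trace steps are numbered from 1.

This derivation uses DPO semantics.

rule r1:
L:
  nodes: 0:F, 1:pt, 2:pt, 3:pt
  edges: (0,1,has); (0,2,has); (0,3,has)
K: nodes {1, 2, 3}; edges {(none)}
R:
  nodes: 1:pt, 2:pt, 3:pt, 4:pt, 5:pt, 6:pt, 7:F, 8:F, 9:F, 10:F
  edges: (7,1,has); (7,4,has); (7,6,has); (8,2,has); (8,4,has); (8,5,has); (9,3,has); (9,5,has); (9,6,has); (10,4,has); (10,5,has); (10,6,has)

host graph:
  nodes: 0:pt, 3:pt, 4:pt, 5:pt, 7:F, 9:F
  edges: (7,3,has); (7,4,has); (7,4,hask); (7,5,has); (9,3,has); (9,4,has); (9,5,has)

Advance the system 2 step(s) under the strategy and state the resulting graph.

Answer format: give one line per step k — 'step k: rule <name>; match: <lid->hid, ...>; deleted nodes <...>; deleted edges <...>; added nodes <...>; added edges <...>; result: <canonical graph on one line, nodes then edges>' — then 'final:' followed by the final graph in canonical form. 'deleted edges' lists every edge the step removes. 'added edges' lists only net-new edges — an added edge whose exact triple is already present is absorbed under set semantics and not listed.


step 1: rule r1; match: 0->9, 1->3, 2->4, 3->5; deleted nodes 9; deleted edges (9,3,has); (9,4,has); (9,5,has); added nodes 10, 11, 12, 13, 14, 15, 16; added edges (13,3,has); (13,10,has); (13,12,has); (14,4,has); (14,10,has); (14,11,has); (15,5,has); (15,11,has); (15,12,has); (16,10,has); (16,11,has); (16,12,has); result: nodes: 0:pt, 3:pt, 4:pt, 5:pt, 7:F, 10:pt, 11:pt, 12:pt, 13:F, 14:F, 15:F, 16:F edges: (7,3,has); (7,4,has); (7,4,hask); (7,5,has); (13,3,has); (13,10,has); (13,12,has); (14,4,has); (14,10,has); (14,11,has); (15,5,has); (15,11,has); (15,12,has); (16,10,has); (16,11,has); (16,12,has)
step 2: rule r1; match: 0->13, 1->3, 2->10, 3->12; deleted nodes 13; deleted edges (13,3,has); (13,10,has); (13,12,has); added nodes 17, 18, 19, 20, 21, 22, 23; added edges (20,3,has); (20,17,has); (20,19,has); (21,10,has); (21,17,has); (21,18,has); (22,12,has); (22,18,has); (22,19,has); (23,17,has); (23,18,has); (23,19,has); result: nodes: 0:pt, 3:pt, 4:pt, 5:pt, 7:F, 10:pt, 11:pt, 12:pt, 14:F, 15:F, 16:F, 17:pt, 18:pt, 19:pt, 20:F, 21:F, 22:F, 23:F edges: (7,3,has); (7,4,has); (7,4,hask); (7,5,has); (14,4,has); (14,10,has); (14,11,has); (15,5,has); (15,11,has); (15,12,has); (16,10,has); (16,11,has); (16,12,has); (20,3,has); (20,17,has); (20,19,has); (21,10,has); (21,17,has); (21,18,has); (22,12,has); (22,18,has); (22,19,has); (23,17,has); (23,18,has); (23,19,has)
final:
nodes: 0:pt, 3:pt, 4:pt, 5:pt, 7:F, 10:pt, 11:pt, 12:pt, 14:F, 15:F, 16:F, 17:pt, 18:pt, 19:pt, 20:F, 21:F, 22:F, 23:F
edges: (7,3,has); (7,4,has); (7,4,hask); (7,5,has); (14,4,has); (14,10,has); (14,11,has); (15,5,has); (15,11,has); (15,12,has); (16,10,has); (16,11,has); (16,12,has); (20,3,has); (20,17,has); (20,19,has); (21,10,has); (21,17,has); (21,18,has); (22,12,has); (22,18,has); (22,19,has); (23,17,has); (23,18,has); (23,19,has)


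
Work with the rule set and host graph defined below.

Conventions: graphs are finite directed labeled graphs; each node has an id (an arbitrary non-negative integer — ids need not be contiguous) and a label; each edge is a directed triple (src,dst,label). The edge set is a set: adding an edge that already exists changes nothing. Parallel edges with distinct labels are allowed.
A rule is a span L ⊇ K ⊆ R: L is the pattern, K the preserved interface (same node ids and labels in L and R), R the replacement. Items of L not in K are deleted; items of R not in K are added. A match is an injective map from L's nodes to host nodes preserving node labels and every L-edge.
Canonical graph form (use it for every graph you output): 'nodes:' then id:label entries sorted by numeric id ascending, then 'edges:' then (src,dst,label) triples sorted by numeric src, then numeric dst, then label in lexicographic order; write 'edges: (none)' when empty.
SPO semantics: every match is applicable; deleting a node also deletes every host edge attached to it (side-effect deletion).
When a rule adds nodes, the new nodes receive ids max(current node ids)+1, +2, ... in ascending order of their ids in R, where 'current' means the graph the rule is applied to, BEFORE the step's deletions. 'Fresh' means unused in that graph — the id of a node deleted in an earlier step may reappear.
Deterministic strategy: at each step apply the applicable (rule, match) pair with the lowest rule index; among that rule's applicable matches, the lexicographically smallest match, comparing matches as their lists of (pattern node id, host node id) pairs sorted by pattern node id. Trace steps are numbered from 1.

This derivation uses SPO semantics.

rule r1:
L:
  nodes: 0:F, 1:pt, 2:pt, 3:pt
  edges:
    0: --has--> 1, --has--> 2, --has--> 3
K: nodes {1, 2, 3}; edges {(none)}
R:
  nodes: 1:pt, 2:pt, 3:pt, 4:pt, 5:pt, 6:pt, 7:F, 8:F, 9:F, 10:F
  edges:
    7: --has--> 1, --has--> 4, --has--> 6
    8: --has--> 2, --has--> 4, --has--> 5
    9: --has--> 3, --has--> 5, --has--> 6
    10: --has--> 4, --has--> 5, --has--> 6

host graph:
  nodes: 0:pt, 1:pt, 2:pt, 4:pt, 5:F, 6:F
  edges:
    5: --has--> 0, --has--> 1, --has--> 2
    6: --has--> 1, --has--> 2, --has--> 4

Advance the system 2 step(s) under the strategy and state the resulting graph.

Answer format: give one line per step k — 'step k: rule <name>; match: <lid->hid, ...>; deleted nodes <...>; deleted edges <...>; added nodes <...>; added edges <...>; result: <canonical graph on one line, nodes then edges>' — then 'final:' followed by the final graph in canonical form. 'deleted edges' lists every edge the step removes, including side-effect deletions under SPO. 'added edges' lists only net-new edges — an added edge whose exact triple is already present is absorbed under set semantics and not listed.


step 1: rule r1; match: 0->5, 1->0, 2->1, 3->2; deleted nodes 5; deleted edges (5,0,has); (5,1,has); (5,2,has); added nodes 7, 8, 9, 10, 11, 12, 13; added edges (10,0,has); (10,7,has); (10,9,has); (11,1,has); (11,7,has); (11,8,has); (12,2,has); (12,8,has); (12,9,has); (13,7,has); (13,8,has); (13,9,has); result: nodes: 0:pt, 1:pt, 2:pt, 4:pt, 6:F, 7:pt, 8:pt, 9:pt, 10:F, 11:F, 12:F, 13:F edges: (6,1,has); (6,2,has); (6,4,has); (10,0,has); (10,7,has); (10,9,has); (11,1,has); (11,7,has); (11,8,has); (12,2,has); (12,8,has); (12,9,has); (13,7,has); (13,8,has); (13,9,has)
step 2: rule r1; match: 0->6, 1->1, 2->2, 3->4; deleted nodes 6; deleted edges (6,1,has); (6,2,has); (6,4,has); added nodes 14, 15, 16, 17, 18, 19, 20; added edges (17,1,has); (17,14,has); (17,16,has); (18,2,has); (18,14,has); (18,15,has); (19,4,has); (19,15,has); (19,16,has); (20,14,has); (20,15,has); (20,16,has); result: nodes: 0:pt, 1:pt, 2:pt, 4:pt, 7:pt, 8:pt, 9:pt, 10:F, 11:F, 12:F, 13:F, 14:pt, 15:pt, 16:pt, 17:F, 18:F, 19:F, 20:F edges: (10,0,has); (10,7,has); (10,9,has); (11,1,has); (11,7,has); (11,8,has); (12,2,has); (12,8,has); (12,9,has); (13,7,has); (13,8,has); (13,9,has); (17,1,has); (17,14,has); (17,16,has); (18,2,has); (18,14,has); (18,15,has); (19,4,has); (19,15,has); (19,16,has); (20,14,has); (20,15,has); (20,16,has)
final:
nodes: 0:pt, 1:pt, 2:pt, 4:pt, 7:pt, 8:pt, 9:pt, 10:F, 11:F, 12:F, 13:F, 14:pt, 15:pt, 16:pt, 17:F, 18:F, 19:F, 20:F
edges: (10,0,has); (10,7,has); (10,9,has); (11,1,has); (11,7,has); (11,8,has); (12,2,has); (12,8,has); (12,9,has); (13,7,has); (13,8,has); (13,9,has); (17,1,has); (17,14,has); (17,16,has); (18,2,has); (18,14,has); (18,15,has); (19,4,has); (19,15,has); (19,16,has); (20,14,has); (20,15,has); (20,16,has)


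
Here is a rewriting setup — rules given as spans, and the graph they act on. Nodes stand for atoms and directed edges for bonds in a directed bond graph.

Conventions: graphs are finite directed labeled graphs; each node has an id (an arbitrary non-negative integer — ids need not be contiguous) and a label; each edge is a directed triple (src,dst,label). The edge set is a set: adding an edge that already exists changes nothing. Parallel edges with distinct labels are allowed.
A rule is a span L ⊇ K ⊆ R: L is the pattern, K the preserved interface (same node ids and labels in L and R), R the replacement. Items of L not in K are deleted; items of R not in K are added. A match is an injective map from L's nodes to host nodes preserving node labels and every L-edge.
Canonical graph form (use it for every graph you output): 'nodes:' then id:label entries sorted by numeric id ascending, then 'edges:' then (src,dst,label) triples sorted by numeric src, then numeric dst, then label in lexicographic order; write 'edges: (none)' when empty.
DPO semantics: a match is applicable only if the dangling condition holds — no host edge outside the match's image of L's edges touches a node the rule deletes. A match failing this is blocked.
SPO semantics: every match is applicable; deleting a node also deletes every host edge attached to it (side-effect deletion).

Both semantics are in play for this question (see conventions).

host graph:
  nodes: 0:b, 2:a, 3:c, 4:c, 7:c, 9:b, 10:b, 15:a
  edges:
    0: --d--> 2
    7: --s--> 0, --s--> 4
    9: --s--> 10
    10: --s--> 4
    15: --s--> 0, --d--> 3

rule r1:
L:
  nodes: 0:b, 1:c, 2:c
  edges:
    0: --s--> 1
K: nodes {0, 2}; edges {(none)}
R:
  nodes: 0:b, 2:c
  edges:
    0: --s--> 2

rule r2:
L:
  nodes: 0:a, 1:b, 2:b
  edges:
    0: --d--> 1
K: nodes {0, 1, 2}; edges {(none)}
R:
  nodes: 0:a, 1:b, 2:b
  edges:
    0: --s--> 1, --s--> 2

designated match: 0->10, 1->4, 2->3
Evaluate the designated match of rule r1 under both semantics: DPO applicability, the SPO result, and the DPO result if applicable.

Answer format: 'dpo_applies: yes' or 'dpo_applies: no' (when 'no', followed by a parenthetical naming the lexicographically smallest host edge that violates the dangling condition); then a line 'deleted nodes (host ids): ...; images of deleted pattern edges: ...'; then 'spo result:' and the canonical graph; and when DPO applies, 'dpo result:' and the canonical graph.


dpo_applies: no
(the rule deletes node 4, which keeps host edge (7,4,s) outside the match image — the dangling condition fails, DPO blocks; SPO proceeds and side-deletes such edges)
deleted nodes (host ids): 4; images of deleted pattern edges: (10,4,s)
spo result:
nodes: 0:b, 2:a, 3:c, 7:c, 9:b, 10:b, 15:a
edges: (0,2,d); (7,0,s); (9,10,s); (10,3,s); (15,0,s); (15,3,d)


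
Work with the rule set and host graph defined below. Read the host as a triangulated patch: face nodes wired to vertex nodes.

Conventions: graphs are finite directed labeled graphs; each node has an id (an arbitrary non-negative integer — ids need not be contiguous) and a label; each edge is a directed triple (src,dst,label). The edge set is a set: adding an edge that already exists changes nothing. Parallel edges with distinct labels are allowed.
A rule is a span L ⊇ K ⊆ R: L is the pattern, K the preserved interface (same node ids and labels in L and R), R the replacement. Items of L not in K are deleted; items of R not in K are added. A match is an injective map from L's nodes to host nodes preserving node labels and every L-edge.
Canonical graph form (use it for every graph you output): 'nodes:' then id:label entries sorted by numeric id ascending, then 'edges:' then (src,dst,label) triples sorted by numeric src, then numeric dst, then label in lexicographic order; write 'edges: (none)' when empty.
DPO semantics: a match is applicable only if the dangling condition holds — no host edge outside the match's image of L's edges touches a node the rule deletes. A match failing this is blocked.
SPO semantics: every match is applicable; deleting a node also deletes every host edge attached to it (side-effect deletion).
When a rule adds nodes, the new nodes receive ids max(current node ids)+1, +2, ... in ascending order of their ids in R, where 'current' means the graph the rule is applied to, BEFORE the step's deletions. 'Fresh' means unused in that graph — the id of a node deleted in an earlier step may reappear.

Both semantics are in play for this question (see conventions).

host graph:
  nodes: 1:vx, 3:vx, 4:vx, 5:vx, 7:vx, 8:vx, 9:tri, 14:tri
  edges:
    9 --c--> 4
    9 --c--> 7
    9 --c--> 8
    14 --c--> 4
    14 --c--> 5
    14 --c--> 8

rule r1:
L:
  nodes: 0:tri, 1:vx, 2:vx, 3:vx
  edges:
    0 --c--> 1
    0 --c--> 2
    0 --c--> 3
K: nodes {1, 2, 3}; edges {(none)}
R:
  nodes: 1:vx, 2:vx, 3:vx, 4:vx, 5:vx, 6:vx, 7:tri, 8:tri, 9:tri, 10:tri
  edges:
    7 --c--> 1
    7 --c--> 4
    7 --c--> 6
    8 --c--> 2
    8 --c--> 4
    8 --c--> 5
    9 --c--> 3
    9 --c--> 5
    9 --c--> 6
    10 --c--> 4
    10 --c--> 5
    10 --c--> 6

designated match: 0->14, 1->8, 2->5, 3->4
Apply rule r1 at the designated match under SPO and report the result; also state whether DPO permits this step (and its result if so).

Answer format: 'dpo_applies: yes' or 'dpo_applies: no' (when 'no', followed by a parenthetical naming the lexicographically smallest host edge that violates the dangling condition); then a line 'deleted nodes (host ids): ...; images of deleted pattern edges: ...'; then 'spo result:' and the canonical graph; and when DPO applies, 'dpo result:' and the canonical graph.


dpo_applies: yes
deleted nodes (host ids): 14; images of deleted pattern edges: (14,4,c); (14,5,c); (14,8,c)
spo result:
nodes: 1:vx, 3:vx, 4:vx, 5:vx, 7:vx, 8:vx, 9:tri, 15:vx, 16:vx, 17:vx, 18:tri, 19:tri, 20:tri, 21:tri
edges: (9,4,c); (9,7,c); (9,8,c); (18,8,c); (18,15,c); (18,17,c); (19,5,c); (19,15,c); (19,16,c); (20,4,c); (20,16,c); (20,17,c); (21,15,c); (21,16,c); (21,17,c)
dpo result:
nodes: 1:vx, 3:vx, 4:vx, 5:vx, 7:vx, 8:vx, 9:tri, 15:vx, 16:vx, 17:vx, 18:tri, 19:tri, 20:tri, 21:tri
edges: (9,4,c); (9,7,c); (9,8,c); (18,8,c); (18,15,c); (18,17,c); (19,5,c); (19,15,c); (19,16,c); (20,4,c); (20,16,c); (20,17,c); (21,15,c); (21,16,c); (21,17,c)


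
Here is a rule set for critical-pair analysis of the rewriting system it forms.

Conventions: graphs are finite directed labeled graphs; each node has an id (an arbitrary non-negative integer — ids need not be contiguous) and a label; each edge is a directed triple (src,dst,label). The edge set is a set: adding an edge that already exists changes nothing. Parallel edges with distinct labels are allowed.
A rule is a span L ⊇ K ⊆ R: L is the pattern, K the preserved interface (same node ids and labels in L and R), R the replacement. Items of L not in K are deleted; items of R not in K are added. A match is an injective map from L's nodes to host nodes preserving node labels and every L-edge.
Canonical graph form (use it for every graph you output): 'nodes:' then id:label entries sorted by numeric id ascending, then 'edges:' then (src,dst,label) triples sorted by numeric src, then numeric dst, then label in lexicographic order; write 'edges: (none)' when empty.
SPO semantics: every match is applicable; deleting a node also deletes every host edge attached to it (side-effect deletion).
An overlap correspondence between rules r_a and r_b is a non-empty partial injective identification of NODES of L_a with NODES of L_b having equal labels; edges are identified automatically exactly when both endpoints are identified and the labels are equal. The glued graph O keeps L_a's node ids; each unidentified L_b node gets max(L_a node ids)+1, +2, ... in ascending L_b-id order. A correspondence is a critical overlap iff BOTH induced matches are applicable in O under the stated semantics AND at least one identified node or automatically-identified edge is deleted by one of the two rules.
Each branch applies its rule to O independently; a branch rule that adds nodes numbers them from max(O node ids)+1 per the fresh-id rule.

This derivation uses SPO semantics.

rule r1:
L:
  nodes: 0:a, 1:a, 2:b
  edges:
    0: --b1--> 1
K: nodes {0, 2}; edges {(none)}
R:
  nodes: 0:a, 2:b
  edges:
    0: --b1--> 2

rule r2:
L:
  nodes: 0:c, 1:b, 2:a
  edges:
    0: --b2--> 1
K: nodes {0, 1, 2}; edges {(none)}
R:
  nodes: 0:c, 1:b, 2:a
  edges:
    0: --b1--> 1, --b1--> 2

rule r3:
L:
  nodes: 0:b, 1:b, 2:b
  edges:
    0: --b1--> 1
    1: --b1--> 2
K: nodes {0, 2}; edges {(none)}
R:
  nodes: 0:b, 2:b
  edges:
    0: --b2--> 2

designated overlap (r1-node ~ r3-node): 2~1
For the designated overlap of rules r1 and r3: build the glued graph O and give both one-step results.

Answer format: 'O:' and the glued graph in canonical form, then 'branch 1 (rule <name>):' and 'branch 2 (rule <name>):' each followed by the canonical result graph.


O:
nodes: 0:a, 1:a, 2:b, 3:b, 4:b
edges: (0,1,b1); (2,4,b1); (3,2,b1)
branch 1 (rule r1):
nodes: 0:a, 2:b, 3:b, 4:b
edges: (0,2,b1); (2,4,b1); (3,2,b1)
branch 2 (rule r3):
nodes: 0:a, 1:a, 3:b, 4:b
edges: (0,1,b1); (3,4,b2)


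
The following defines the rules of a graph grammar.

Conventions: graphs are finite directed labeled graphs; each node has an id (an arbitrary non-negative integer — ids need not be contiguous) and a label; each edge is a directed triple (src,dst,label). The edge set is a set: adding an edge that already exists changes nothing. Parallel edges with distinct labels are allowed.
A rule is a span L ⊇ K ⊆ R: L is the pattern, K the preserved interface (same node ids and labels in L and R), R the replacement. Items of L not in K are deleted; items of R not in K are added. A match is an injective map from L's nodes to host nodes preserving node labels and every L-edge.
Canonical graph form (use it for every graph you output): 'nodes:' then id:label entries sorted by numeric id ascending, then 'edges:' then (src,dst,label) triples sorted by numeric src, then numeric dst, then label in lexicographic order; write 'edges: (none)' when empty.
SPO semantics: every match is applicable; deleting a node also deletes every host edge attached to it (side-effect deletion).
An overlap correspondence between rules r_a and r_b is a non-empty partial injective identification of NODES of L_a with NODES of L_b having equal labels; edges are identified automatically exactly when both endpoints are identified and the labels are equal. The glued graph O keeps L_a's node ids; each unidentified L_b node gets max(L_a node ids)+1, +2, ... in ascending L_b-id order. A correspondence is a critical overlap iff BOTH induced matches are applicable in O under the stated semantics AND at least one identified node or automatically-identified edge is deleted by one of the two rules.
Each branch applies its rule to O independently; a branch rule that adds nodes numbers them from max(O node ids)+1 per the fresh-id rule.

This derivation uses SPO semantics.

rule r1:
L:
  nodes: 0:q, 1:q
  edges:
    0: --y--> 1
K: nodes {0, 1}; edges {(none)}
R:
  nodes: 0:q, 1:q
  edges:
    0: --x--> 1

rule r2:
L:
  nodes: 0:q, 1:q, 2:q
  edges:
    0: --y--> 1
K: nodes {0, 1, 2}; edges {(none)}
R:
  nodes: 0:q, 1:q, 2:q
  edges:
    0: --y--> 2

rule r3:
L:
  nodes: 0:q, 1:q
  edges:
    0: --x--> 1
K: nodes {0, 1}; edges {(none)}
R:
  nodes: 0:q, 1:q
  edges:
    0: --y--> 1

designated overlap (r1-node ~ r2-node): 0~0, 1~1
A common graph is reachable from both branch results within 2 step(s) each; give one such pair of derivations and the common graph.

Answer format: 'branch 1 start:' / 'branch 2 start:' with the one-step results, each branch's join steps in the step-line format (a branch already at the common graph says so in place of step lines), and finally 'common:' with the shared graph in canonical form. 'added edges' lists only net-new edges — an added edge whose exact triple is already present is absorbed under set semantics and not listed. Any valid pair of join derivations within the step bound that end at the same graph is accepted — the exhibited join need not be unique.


branch 1 start:
nodes: 0:q, 1:q, 2:q
edges: (0,1,x)
branch 2 start:
nodes: 0:q, 1:q, 2:q
edges: (0,2,y)
branch 1 step 1: rule r3; match: 0->0, 1->1; deleted nodes (none); deleted edges (0,1,x); added nodes (none); added edges (0,1,y); result: nodes: 0:q, 1:q, 2:q edges: (0,1,y)
branch 2 step 1: rule r2; match: 0->0, 1->2, 2->1; deleted nodes (none); deleted edges (0,2,y); added nodes (none); added edges (0,1,y); result: nodes: 0:q, 1:q, 2:q edges: (0,1,y)
common:
nodes: 0:q, 1:q, 2:q
edges: (0,1,y)


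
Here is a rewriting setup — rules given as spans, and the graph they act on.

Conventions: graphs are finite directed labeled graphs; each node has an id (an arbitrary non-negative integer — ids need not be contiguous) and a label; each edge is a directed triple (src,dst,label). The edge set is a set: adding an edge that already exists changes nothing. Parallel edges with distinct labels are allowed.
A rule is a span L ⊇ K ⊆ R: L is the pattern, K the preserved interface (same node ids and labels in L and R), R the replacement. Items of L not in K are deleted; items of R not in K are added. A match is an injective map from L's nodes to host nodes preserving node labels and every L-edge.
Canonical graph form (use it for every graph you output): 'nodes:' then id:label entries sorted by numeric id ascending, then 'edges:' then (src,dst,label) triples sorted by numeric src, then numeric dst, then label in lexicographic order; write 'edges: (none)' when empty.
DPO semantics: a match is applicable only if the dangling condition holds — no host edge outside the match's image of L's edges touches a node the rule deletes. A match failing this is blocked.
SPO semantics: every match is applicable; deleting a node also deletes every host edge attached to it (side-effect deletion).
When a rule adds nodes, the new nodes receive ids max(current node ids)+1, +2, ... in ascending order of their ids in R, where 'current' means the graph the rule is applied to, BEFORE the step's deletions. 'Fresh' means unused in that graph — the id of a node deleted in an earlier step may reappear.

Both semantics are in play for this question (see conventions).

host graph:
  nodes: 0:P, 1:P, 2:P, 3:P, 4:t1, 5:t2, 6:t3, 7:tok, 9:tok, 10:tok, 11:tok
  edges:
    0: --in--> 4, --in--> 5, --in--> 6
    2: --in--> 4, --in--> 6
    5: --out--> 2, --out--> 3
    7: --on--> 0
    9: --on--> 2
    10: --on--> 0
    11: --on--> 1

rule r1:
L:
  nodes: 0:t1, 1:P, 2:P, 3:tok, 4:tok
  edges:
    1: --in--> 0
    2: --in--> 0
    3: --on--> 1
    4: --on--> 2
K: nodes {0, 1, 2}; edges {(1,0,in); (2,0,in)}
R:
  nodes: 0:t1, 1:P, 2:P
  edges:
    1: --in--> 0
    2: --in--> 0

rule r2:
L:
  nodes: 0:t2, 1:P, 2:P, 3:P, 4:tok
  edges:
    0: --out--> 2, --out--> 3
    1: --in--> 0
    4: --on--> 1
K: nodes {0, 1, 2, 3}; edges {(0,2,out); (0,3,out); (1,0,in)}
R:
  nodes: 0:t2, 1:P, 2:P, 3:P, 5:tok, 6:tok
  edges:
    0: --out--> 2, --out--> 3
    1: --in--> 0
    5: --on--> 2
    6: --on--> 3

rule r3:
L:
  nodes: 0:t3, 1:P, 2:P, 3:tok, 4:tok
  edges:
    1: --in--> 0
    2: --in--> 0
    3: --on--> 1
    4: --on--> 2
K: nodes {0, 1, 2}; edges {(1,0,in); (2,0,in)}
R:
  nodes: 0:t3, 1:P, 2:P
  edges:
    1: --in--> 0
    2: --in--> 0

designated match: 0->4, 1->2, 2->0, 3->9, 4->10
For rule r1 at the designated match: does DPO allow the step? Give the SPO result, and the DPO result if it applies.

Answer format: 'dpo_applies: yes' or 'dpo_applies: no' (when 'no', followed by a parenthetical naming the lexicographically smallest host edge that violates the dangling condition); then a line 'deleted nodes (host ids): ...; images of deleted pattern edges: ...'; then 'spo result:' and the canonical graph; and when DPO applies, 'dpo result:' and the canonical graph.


dpo_applies: yes
deleted nodes (host ids): 9, 10; images of deleted pattern edges: (9,2,on); (10,0,on)
spo result:
nodes: 0:P, 1:P, 2:P, 3:P, 4:t1, 5:t2, 6:t3, 7:tok, 11:tok
edges: (0,4,in); (0,5,in); (0,6,in); (2,4,in); (2,6,in); (5,2,out); (5,3,out); (7,0,on); (11,1,on)
dpo result:
nodes: 0:P, 1:P, 2:P, 3:P, 4:t1, 5:t2, 6:t3, 7:tok, 11:tok
edges: (0,4,in); (0,5,in); (0,6,in); (2,4,in); (2,6,in); (5,2,out); (5,3,out); (7,0,on); (11,1,on)


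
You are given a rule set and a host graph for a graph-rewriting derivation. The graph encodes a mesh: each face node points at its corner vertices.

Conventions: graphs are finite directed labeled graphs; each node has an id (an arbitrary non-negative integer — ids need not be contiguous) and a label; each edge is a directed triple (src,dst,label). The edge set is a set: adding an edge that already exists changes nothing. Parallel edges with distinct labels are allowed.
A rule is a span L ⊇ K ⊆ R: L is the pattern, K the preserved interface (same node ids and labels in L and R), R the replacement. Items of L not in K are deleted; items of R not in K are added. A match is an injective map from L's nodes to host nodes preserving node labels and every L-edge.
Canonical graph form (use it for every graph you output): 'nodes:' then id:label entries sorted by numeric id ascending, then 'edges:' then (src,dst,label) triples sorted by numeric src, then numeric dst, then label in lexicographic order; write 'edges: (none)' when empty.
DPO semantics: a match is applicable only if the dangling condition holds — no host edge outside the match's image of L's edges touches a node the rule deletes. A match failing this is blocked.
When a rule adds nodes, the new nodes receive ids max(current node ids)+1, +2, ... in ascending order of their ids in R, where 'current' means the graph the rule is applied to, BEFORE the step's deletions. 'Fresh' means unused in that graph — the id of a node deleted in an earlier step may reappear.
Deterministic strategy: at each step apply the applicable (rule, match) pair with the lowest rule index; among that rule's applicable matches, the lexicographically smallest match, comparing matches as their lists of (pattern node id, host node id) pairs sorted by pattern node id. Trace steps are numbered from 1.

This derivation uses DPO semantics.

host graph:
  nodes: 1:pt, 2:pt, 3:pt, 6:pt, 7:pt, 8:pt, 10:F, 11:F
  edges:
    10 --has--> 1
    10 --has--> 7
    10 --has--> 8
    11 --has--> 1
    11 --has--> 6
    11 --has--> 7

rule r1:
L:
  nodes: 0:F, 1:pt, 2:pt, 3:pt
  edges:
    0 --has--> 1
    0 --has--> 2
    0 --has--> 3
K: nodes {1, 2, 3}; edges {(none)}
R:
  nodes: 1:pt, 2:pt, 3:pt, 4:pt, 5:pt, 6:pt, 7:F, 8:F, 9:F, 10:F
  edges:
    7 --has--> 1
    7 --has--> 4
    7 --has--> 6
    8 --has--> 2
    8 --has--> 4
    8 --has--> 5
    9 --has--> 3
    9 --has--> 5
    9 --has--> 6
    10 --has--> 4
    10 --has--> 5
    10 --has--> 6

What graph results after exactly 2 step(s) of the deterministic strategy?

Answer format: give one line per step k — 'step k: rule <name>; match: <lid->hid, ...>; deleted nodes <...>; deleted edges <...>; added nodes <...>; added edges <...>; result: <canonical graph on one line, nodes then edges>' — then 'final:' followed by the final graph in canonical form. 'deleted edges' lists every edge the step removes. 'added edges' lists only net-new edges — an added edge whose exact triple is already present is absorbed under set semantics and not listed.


step 1: rule r1; match: 0->10, 1->1, 2->7, 3->8; deleted nodes 10; deleted edges (10,1,has); (10,7,has); (10,8,has); added nodes 12, 13, 14, 15, 16, 17, 18; added edges (15,1,has); (15,12,has); (15,14,has); (16,7,has); (16,12,has); (16,13,has); (17,8,has); (17,13,has); (17,14,has); (18,12,has); (18,13,has); (18,14,has); result: nodes: 1:pt, 2:pt, 3:pt, 6:pt, 7:pt, 8:pt, 11:F, 12:pt, 13:pt, 14:pt, 15:F, 16:F, 17:F, 18:F edges: (11,1,has); (11,6,has); (11,7,has); (15,1,has); (15,12,has); (15,14,has); (16,7,has); (16,12,has); (16,13,has); (17,8,has); (17,13,has); (17,14,has); (18,12,has); (18,13,has); (18,14,has)
step 2: rule r1; match: 0->11, 1->1, 2->6, 3->7; deleted nodes 11; deleted edges (11,1,has); (11,6,has); (11,7,has); added nodes 19, 20, 21, 22, 23, 24, 25; added edges (22,1,has); (22,19,has); (22,21,has); (23,6,has); (23,19,has); (23,20,has); (24,7,has); (24,20,has); (24,21,has); (25,19,has); (25,20,has); (25,21,has); result: nodes: 1:pt, 2:pt, 3:pt, 6:pt, 7:pt, 8:pt, 12:pt, 13:pt, 14:pt, 15:F, 16:F, 17:F, 18:F, 19:pt, 20:pt, 21:pt, 22:F, 23:F, 24:F, 25:F edges: (15,1,has); (15,12,has); (15,14,has); (16,7,has); (16,12,has); (16,13,has); (17,8,has); (17,13,has); (17,14,has); (18,12,has); (18,13,has); (18,14,has); (22,1,has); (22,19,has); (22,21,has); (23,6,has); (23,19,has); (23,20,has); (24,7,has); (24,20,has); (24,21,has); (25,19,has); (25,20,has); (25,21,has)
final:
nodes: 1:pt, 2:pt, 3:pt, 6:pt, 7:pt, 8:pt, 12:pt, 13:pt, 14:pt, 15:F, 16:F, 17:F, 18:F, 19:pt, 20:pt, 21:pt, 22:F, 23:F, 24:F, 25:F
edges: (15,1,has); (15,12,has); (15,14,has); (16,7,has); (16,12,has); (16,13,has); (17,8,has); (17,13,has); (17,14,has); (18,12,has); (18,13,has); (18,14,has); (22,1,has); (22,19,has); (22,21,has); (23,6,has); (23,19,has); (23,20,has); (24,7,has); (24,20,has); (24,21,has); (25,19,has); (25,20,has); (25,21,has)
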